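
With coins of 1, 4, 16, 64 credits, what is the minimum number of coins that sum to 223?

10

Use the largest denomination that fits, subtract, and repeat.
223 − 3×64→31 − 1×16→15 − 3×4→3 − 3×1→0
Total coins = 3 + 1 + 3 + 3 = 10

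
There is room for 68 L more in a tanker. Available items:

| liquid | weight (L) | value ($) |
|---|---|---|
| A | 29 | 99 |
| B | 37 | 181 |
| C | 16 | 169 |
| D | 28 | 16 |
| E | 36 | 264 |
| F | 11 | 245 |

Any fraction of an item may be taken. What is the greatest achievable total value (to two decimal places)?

702.46

Order: F (245/11=22.27) > C (169/16=10.56) > E (264/36=7.33) > B (181/37=4.89) > A (99/29=3.41) > D (16/28=0.57)
Fill: take F (11 @ 245) → take C (16 @ 169) → take E (36 @ 264) → take 5/37 of B → 24.46; 68/68 used.
Total value = 702.46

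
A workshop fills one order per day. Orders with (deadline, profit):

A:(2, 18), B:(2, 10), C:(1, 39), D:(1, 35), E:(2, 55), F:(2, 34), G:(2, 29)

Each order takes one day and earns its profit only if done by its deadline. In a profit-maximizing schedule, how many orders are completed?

Take jobs in profit order; each goes to the latest open slot no later than its deadline.
Profit order: E=55 C=39 D=35 F=34 G=29 A=18 B=10
Assign: E→slot 2, C→slot 1, D skipped, F skipped, G skipped, A skipped, B skipped.
Slots: [1:C] [2:E]
2 of 7 scheduled.

2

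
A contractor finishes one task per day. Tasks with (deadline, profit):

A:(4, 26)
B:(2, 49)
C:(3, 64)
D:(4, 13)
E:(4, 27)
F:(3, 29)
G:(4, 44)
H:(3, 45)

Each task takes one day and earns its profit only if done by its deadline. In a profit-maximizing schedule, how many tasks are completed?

4

By profit: C(d3,64), B(d2,49), H(d3,45), G(d4,44), F(d3,29), E(d4,27), A(d4,26), D(d4,13)
C→slot 3; B→slot 2; H→slot 1; G→slot 4; F skipped; E skipped; A skipped; D skipped.
4 of 8 scheduled.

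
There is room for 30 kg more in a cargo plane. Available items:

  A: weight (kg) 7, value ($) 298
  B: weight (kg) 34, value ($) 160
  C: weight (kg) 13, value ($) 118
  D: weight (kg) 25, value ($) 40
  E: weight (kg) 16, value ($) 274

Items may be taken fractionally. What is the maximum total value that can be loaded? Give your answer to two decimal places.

Ratios (sorted): A 42.57, E 17.12, C 9.08, B 4.71, D 1.60
take A (7 @ 298); take E (16 @ 274); take 7/13 of C → 63.54. Capacity used 30/30.
Total value = 635.54

635.54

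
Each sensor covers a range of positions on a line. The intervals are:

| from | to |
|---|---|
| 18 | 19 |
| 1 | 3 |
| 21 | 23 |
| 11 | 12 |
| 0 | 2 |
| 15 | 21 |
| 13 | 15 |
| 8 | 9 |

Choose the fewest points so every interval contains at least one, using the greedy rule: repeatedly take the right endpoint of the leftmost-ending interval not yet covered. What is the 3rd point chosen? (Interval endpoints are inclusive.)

Sort by right endpoint; whenever an interval is uncovered, place a point at its right end.
Sorted: [0,2] [1,3] [8,9] [11,12] [13,15] [18,19] [15,21] [21,23]
{[0,2],[1,3]} hit by 2; {[8,9]} hit by 9; {[11,12]} hit by 12; {[13,15]} hit by 15; {[18,19],[15,21]} hit by 19; {[21,23]} hit by 23.
Points: 2, 9, 12, 15, 19, 23 (6 total).

12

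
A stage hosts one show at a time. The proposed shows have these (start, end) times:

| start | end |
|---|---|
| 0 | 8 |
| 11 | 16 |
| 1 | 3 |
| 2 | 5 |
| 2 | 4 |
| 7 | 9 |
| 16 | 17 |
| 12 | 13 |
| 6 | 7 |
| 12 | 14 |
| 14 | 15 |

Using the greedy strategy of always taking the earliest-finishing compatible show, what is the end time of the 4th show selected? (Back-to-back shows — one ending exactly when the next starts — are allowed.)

13

Order by finish time; keep every interval that doesn't clash with the previous kept one.
By end time: (1,3), (2,4), (2,5), (6,7), (0,8), (7,9), (12,13), (12,14), (14,15), (11,16), (16,17).
Pick (1,3); next start ≥ 3 → (6,7); next start ≥ 7 → (7,9); next start ≥ 9 → (12,13); next start ≥ 13 → (14,15); next start ≥ 15 → (16,17).
Selected: (1,3) (6,7) (7,9) (12,13) (14,15) (16,17)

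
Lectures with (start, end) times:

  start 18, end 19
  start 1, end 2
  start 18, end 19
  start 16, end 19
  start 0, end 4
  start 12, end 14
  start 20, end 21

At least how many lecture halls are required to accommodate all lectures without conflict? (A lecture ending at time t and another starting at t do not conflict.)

Count concurrent intervals with a sweep; the peak is the room count.
starts: [0, 1, 12, 16, 18, 18, 20]
ends:   [2, 4, 14, 19, 19, 19, 21]
s0→1 s1→2 e2→1 e4→0 s12→1 e14→0 s16→1 s18→2 s18→3  — peak 3.

3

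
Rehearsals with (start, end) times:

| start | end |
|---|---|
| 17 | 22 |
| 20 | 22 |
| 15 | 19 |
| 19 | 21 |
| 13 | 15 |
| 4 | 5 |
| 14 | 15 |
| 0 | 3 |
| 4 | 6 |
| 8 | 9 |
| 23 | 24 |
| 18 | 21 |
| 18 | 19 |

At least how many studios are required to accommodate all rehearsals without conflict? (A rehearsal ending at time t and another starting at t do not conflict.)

starts: [0, 4, 4, 8, 13, 14, 15, 17, 18, 18, 19, 20, 23]
ends:   [3, 5, 6, 9, 15, 15, 19, 19, 21, 21, 22, 22, 24]
s0→1 e3→0 s4→1 s4→2 e5→1 e6→0 s8→1 e9→0 s13→1 s14→2 e15→1 e15→0 s15→1 s17→2 s18→3 s18→4  — peak 4.

4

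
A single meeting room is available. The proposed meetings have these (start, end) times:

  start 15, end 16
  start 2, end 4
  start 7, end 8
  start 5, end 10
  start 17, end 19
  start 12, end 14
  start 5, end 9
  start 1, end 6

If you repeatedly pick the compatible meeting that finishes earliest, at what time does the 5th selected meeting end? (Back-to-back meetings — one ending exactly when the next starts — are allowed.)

19

By end time: (2,4), (1,6), (7,8), (5,9), (5,10), (12,14), (15,16), (17,19).
Pick (2,4); next start ≥ 4 → (7,8); next start ≥ 8 → (12,14); next start ≥ 14 → (15,16); next start ≥ 16 → (17,19).
Selected: (2,4) (7,8) (12,14) (15,16) (17,19)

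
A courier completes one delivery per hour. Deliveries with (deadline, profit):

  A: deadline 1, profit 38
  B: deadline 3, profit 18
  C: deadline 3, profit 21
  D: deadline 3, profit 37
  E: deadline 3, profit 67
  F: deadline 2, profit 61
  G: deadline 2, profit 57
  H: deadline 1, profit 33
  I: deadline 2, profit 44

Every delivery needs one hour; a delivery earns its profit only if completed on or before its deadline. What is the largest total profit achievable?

By profit: E(d3,67), F(d2,61), G(d2,57), I(d2,44), A(d1,38), D(d3,37), H(d1,33), C(d3,21), B(d3,18)
E→slot 3; F→slot 2; G→slot 1; I skipped; A skipped; D skipped; H skipped; C skipped; B skipped.
Profit = 57 + 61 + 67 = 185

185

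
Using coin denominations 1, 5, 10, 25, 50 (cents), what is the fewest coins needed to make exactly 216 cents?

Greedy: take as many of the largest coin as possible, then repeat with the remainder.
216 − 4×50→16 − 1×10→6 − 1×5→1 − 1×1→0
Total coins = 4 + 1 + 1 + 1 = 7

7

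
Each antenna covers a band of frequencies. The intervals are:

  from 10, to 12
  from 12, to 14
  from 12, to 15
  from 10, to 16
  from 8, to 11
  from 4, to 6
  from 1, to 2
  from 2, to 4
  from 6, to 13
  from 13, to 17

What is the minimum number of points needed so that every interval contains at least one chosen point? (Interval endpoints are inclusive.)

4

Sorted: [1,2] [2,4] [4,6] [8,11] [10,12] [6,13] [12,14] [12,15] [10,16] [13,17]
{[1,2],[2,4]} hit by 2; {[4,6]} hit by 6; {[8,11],[10,12],[6,13]} hit by 11; {[12,14],[12,15],[10,16],[13,17]} hit by 14.
Points: 2, 6, 11, 14 (4 total).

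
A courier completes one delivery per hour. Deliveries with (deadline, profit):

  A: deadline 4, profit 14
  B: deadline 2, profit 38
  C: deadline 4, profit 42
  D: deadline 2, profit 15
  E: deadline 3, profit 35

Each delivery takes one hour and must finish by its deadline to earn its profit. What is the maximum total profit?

By profit: C(d4,42), B(d2,38), E(d3,35), D(d2,15), A(d4,14)
C→slot 4; B→slot 2; E→slot 3; D→slot 1; A skipped.
Profit = 15 + 38 + 35 + 42 = 130

130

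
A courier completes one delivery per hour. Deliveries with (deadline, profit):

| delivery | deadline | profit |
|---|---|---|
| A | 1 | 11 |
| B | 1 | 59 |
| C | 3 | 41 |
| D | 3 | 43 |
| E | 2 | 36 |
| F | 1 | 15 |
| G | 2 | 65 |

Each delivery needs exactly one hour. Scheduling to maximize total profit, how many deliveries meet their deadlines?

By profit: G(d2,65), B(d1,59), D(d3,43), C(d3,41), E(d2,36), F(d1,15), A(d1,11)
G→slot 2; B→slot 1; D→slot 3; C skipped; E skipped; F skipped; A skipped.
3 of 7 scheduled.

3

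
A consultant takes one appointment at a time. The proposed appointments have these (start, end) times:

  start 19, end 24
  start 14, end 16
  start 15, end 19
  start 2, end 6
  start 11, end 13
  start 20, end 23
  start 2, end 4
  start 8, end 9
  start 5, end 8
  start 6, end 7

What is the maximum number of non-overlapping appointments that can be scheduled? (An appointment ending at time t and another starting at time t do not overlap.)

6

Greedy by earliest finish: after sorting by end time, pick each interval compatible with the last pick.
By end time: (2,4), (2,6), (6,7), (5,8), (8,9), (11,13), (14,16), (15,19), (20,23), (19,24).
Pick (2,4); next start ≥ 4 → (6,7); next start ≥ 7 → (8,9); next start ≥ 9 → (11,13); next start ≥ 13 → (14,16); next start ≥ 16 → (20,23).
Selected 6 appointments.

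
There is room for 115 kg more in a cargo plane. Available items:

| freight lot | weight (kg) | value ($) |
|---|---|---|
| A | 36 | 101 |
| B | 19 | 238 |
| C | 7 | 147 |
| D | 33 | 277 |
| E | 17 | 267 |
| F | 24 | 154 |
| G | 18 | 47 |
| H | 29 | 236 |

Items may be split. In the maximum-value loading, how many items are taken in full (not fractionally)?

5

Ratios (sorted): C 21.00, E 15.71, B 12.53, D 8.39, H 8.14, F 6.42, A 2.81, G 2.61
take C (7 @ 147); take E (17 @ 267); take B (19 @ 238); take D (33 @ 277); take H (29 @ 236); take 10/24 of F → 64.17. Capacity used 115/115.
5 item(s) taken whole; one partial (take 10/24 of F).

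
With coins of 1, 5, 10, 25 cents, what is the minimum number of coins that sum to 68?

7

Greedy: take as many of the largest coin as possible, then repeat with the remainder.
68 − 2×25→18 − 1×10→8 − 1×5→3 − 3×1→0
Total coins = 2 + 1 + 1 + 3 = 7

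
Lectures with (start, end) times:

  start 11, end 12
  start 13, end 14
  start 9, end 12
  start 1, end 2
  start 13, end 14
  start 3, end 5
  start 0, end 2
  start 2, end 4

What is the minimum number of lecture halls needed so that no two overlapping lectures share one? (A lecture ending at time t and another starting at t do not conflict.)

2

Events (time:±→running): 0:+→1 1:+→2 … peak 2.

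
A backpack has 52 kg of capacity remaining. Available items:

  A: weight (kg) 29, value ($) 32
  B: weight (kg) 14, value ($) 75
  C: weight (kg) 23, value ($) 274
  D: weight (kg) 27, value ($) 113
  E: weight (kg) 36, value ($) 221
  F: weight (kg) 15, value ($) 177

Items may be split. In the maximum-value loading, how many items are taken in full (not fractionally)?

Greedy by value/weight ratio, highest first.
Order: C (274/23=11.91) > F (177/15=11.80) > E (221/36=6.14) > B (75/14=5.36) > D (113/27=4.19) > A (32/29=1.10)
Fill: take C (23 @ 274) → take F (15 @ 177) → take 14/36 of E → 85.94; 52/52 used.
2 item(s) taken whole; one partial (take 14/36 of E).

2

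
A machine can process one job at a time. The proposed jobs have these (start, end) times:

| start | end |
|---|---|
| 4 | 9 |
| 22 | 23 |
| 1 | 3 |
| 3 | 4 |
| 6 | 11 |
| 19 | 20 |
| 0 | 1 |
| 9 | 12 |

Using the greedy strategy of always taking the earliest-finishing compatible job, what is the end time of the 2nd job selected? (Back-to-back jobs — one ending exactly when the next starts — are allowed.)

3

Sort by end time and greedily take each interval whose start is ≥ the last chosen end.
Sorted by end: (0,1)  (1,3)  (3,4)  (4,9)  (6,11)  (9,12)  (19,20)  (22,23)
take (0,1); take (1,3); take (3,4); take (4,9); take (9,12); take (19,20); take (22,23).
Selected: (0,1) (1,3) (3,4) (4,9) (9,12) (19,20) (22,23)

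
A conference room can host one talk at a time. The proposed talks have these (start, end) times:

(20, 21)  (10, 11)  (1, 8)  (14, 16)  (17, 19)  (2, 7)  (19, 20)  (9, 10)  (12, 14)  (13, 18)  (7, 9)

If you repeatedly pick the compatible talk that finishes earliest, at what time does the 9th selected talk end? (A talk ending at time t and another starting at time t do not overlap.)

21

Greedy by earliest finish: after sorting by end time, pick each interval compatible with the last pick.
Sorted by end: (2,7)  (1,8)  (7,9)  (9,10)  (10,11)  (12,14)  (14,16)  (13,18)  (17,19)  (19,20)  (20,21)
take (2,7); take (7,9); take (9,10); take (10,11); take (12,14); take (14,16); take (17,19); take (19,20); take (20,21).
Selected: (2,7) (7,9) (9,10) (10,11) (12,14) (14,16) (17,19) (19,20) (20,21)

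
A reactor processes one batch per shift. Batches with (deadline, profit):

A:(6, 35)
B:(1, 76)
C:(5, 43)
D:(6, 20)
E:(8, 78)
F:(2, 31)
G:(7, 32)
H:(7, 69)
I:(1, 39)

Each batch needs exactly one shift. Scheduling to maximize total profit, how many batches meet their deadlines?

8

By profit: E(d8,78), B(d1,76), H(d7,69), C(d5,43), I(d1,39), A(d6,35), G(d7,32), F(d2,31), D(d6,20)
E→slot 8; B→slot 1; H→slot 7; C→slot 5; I skipped; A→slot 6; G→slot 4; F→slot 2; D→slot 3.
8 of 9 scheduled.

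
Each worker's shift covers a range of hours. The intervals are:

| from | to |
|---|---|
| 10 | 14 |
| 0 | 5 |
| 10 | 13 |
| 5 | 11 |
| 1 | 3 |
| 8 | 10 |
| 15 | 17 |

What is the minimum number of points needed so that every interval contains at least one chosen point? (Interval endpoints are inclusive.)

Sort by right endpoint; whenever an interval is uncovered, place a point at its right end.
By right end: [1,3]  [0,5]  [8,10]  [5,11]  [10,13]  [10,14]  [15,17]
[1,3] uncovered → point at 3; [8,10] uncovered → point at 10; [15,17] uncovered → point at 17.
Points: 3, 10, 17 (3 total).

3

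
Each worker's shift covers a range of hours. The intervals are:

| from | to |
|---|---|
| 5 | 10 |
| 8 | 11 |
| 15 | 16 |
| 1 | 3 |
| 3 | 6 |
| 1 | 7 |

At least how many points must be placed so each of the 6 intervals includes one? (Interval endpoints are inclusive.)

Sort by right endpoint; whenever an interval is uncovered, place a point at its right end.
Sorted: [1,3] [3,6] [1,7] [5,10] [8,11] [15,16]
{[1,3],[3,6],[1,7]} hit by 3; {[5,10],[8,11]} hit by 10; {[15,16]} hit by 16.
Points: 3, 10, 16 (3 total).

3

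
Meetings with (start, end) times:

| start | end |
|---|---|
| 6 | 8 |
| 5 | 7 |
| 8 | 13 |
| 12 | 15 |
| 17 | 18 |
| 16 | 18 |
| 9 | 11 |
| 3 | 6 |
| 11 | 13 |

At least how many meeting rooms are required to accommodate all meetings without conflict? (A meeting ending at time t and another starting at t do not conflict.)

3

Count concurrent intervals with a sweep; the peak is the room count.
Events (time:±→running): 3:+→1 5:+→2 6:-→1 6:+→2 7:-→1 8:-→0 8:+→1 9:+→2 11:-→1 11:+→2 12:+→3 … peak 3.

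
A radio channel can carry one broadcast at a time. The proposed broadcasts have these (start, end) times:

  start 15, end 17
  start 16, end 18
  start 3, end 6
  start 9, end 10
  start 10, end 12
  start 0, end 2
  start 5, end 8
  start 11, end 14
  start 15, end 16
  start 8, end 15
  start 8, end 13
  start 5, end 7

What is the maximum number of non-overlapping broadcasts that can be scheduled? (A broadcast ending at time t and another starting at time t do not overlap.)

Sorted by end: (0,2)  (3,6)  (5,7)  (5,8)  (9,10)  (10,12)  (8,13)  (11,14)  (8,15)  (15,16)  (15,17)  (16,18)
take (0,2); take (3,6); take (9,10); take (10,12); take (15,16); take (16,18).
Selected 6 broadcasts.

6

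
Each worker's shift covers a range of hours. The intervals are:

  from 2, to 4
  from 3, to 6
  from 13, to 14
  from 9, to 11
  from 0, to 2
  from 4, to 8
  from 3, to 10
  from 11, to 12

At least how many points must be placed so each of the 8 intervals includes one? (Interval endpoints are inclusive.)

Process intervals by earliest right end; each time one isn't hit yet, stab at its right endpoint.
By right end: [0,2]  [2,4]  [3,6]  [4,8]  [3,10]  [9,11]  [11,12]  [13,14]
[0,2] uncovered → point at 2; [3,6] uncovered → point at 6; [9,11] uncovered → point at 11; [13,14] uncovered → point at 14.
Points: 2, 6, 11, 14 (4 total).

4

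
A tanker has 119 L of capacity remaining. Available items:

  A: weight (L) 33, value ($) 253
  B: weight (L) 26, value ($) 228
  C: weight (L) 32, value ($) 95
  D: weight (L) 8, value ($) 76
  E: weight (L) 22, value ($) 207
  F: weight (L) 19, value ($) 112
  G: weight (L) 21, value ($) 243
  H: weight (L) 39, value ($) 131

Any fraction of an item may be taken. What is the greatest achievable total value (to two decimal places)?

Sort by value per unit weight and fill in that order.
Ratios (sorted): G 11.57, D 9.50, E 9.41, B 8.77, A 7.67, F 5.89, H 3.36, C 2.97
take G (21 @ 243); take D (8 @ 76); take E (22 @ 207); take B (26 @ 228); take A (33 @ 253); take 9/19 of F → 53.05. Capacity used 119/119.
Total value = 1060.05

1060.05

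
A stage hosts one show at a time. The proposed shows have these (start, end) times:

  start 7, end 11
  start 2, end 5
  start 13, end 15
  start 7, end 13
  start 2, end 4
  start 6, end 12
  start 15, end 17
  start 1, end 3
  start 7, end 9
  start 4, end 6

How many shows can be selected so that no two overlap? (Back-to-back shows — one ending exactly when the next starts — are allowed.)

By end time: (1,3), (2,4), (2,5), (4,6), (7,9), (7,11), (6,12), (7,13), (13,15), (15,17).
Pick (1,3); next start ≥ 3 → (4,6); next start ≥ 6 → (7,9); next start ≥ 9 → (13,15); next start ≥ 15 → (15,17).
Selected 5 shows.

5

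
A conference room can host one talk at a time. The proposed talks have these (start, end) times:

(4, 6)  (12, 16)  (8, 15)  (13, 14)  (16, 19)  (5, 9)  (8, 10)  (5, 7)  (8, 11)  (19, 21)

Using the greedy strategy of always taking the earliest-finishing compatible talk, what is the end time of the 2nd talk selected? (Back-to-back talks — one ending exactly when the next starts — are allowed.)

Sorted by end: (4,6)  (5,7)  (5,9)  (8,10)  (8,11)  (13,14)  (8,15)  (12,16)  (16,19)  (19,21)
take (4,6); skip (5,7); take (8,10); skip (8,11); take (13,14); take (16,19); take (19,21).
Selected: (4,6) (8,10) (13,14) (16,19) (19,21)

10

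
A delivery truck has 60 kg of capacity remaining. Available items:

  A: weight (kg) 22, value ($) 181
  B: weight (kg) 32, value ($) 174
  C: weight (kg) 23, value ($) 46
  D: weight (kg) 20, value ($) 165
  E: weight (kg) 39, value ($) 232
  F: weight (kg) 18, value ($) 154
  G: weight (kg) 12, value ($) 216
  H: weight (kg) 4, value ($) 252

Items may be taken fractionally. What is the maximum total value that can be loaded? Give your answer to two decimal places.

836.36

Sort by value per unit weight and fill in that order.
Ratios (sorted): H 63.00, G 18.00, F 8.56, D 8.25, A 8.23, E 5.95, B 5.44, C 2.00
take H (4 @ 252); take G (12 @ 216); take F (18 @ 154); take D (20 @ 165); take 6/22 of A → 49.36. Capacity used 60/60.
Total value = 836.36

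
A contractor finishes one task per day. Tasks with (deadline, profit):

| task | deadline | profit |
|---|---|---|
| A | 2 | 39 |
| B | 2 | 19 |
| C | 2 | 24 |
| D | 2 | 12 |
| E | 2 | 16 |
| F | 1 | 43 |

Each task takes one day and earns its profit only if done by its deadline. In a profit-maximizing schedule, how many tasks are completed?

2

Profit order: F=43 A=39 C=24 B=19 E=16 D=12
Assign: F→slot 1, A→slot 2, C skipped, B skipped, E skipped, D skipped.
Slots: [1:F] [2:A]
2 of 6 scheduled.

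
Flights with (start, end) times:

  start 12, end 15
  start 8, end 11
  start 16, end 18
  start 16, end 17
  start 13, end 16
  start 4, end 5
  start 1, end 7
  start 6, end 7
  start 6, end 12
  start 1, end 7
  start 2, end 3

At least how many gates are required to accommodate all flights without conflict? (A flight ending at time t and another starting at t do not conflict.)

Events (time:±→running): 1:+→1 1:+→2 2:+→3 3:-→2 4:+→3 5:-→2 6:+→3 6:+→4 … peak 4.

4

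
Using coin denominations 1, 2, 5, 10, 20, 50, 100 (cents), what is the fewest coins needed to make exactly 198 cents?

Use the largest denomination that fits, subtract, and repeat.
198 = 1×100 + 1×50 + 2×20 + 1×5 + 1×2 + 1×1
Total coins = 1 + 1 + 2 + 1 + 1 + 1 = 7

7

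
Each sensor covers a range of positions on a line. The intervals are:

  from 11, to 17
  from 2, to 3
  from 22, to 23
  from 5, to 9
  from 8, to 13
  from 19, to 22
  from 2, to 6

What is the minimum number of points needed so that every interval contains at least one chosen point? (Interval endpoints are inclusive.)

4

Sorted: [2,3] [2,6] [5,9] [8,13] [11,17] [19,22] [22,23]
{[2,3],[2,6]} hit by 3; {[5,9],[8,13]} hit by 9; {[11,17]} hit by 17; {[19,22],[22,23]} hit by 22.
Points: 3, 9, 17, 22 (4 total).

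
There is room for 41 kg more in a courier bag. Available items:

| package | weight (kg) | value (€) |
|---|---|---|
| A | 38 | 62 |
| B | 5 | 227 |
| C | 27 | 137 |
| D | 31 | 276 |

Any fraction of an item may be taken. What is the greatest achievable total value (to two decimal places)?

Order: B (227/5=45.40) > D (276/31=8.90) > C (137/27=5.07) > A (62/38=1.63)
Fill: take B (5 @ 227) → take D (31 @ 276) → take 5/27 of C → 25.37; 41/41 used.
Total value = 528.37

528.37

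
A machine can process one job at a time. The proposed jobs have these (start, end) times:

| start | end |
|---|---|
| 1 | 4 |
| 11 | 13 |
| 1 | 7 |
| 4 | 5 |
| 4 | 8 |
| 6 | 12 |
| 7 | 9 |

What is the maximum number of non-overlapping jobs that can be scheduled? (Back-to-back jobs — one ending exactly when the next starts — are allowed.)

By end time: (1,4), (4,5), (1,7), (4,8), (7,9), (6,12), (11,13).
Pick (1,4); next start ≥ 4 → (4,5); next start ≥ 5 → (7,9); next start ≥ 9 → (11,13).
Selected 4 jobs.

4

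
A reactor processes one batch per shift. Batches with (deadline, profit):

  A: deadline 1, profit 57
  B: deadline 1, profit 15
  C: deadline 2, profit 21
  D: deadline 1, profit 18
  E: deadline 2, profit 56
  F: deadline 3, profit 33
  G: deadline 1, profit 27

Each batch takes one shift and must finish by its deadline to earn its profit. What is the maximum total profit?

146

Take jobs in profit order; each goes to the latest open slot no later than its deadline.
By profit: A(d1,57), E(d2,56), F(d3,33), G(d1,27), C(d2,21), D(d1,18), B(d1,15)
A→slot 1; E→slot 2; F→slot 3; G skipped; C skipped; D skipped; B skipped.
Profit = 57 + 56 + 33 = 146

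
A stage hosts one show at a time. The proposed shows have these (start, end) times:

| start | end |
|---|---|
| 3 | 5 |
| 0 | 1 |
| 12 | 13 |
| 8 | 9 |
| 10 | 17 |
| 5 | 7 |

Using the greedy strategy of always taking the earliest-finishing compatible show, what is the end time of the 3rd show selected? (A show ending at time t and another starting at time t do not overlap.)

7

Sorted by end: (0,1)  (3,5)  (5,7)  (8,9)  (12,13)  (10,17)
take (0,1); take (3,5); take (5,7); take (8,9); take (12,13); skip (10,17).
Selected: (0,1) (3,5) (5,7) (8,9) (12,13)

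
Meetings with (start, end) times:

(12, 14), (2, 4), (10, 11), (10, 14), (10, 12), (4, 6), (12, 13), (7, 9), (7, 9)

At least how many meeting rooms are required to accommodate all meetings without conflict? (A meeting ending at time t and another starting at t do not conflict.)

3

The answer is the maximum number of intervals overlapping at any instant.
starts: [2, 4, 7, 7, 10, 10, 10, 12, 12]
ends:   [4, 6, 9, 9, 11, 12, 13, 14, 14]
s2→1 e4→0 s4→1 e6→0 s7→1 s7→2 e9→1 e9→0 s10→1 s10→2 s10→3  — peak 3.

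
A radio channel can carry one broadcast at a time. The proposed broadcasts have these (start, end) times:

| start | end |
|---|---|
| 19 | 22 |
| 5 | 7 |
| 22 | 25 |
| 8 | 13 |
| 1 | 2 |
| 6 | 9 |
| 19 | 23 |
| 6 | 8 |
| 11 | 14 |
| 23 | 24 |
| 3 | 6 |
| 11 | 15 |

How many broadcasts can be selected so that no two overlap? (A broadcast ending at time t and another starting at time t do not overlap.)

Sort by end time and greedily take each interval whose start is ≥ the last chosen end.
By end time: (1,2), (3,6), (5,7), (6,8), (6,9), (8,13), (11,14), (11,15), (19,22), (19,23), (23,24), (22,25).
Pick (1,2); next start ≥ 2 → (3,6); next start ≥ 6 → (6,8); next start ≥ 8 → (8,13); next start ≥ 13 → (19,22); next start ≥ 22 → (23,24).
Selected 6 broadcasts.

6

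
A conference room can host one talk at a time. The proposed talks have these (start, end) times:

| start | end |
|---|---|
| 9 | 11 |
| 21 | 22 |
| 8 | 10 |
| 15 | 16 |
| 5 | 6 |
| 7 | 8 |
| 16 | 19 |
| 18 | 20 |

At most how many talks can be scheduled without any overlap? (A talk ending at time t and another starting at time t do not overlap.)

6

Sort by end time and greedily take each interval whose start is ≥ the last chosen end.
Sorted by end: (5,6)  (7,8)  (8,10)  (9,11)  (15,16)  (16,19)  (18,20)  (21,22)
take (5,6); take (7,8); take (8,10); take (15,16); take (16,19); skip (18,20); take (21,22).
Selected 6 talks.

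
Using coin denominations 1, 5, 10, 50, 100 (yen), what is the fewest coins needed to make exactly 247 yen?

9

Greedy: take as many of the largest coin as possible, then repeat with the remainder.
247 − 2×100→47 − 4×10→7 − 1×5→2 − 2×1→0
Total coins = 2 + 4 + 1 + 2 = 9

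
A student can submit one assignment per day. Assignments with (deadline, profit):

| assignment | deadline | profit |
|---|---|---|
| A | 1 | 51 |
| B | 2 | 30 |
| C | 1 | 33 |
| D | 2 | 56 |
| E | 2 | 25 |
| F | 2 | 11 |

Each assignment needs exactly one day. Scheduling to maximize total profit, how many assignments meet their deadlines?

2

By profit: D(d2,56), A(d1,51), C(d1,33), B(d2,30), E(d2,25), F(d2,11)
D→slot 2; A→slot 1; C skipped; B skipped; E skipped; F skipped.
2 of 6 scheduled.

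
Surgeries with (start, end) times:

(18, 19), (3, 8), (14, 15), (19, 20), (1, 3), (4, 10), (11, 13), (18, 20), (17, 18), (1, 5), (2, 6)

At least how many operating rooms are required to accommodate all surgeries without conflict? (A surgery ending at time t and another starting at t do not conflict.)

4

The answer is the maximum number of intervals overlapping at any instant.
starts: [1, 1, 2, 3, 4, 11, 14, 17, 18, 18, 19]
ends:   [3, 5, 6, 8, 10, 13, 15, 18, 19, 20, 20]
s1→1 s1→2 s2→3 e3→2 s3→3 s4→4  — peak 4.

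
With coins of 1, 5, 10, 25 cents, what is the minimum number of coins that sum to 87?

6

87 − 3×25→12 − 1×10→2 − 2×1→0
Total coins = 3 + 1 + 2 = 6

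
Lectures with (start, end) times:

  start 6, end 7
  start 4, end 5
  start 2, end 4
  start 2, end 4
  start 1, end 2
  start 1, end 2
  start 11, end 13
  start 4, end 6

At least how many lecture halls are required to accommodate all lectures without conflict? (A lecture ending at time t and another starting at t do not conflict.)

starts: [1, 1, 2, 2, 4, 4, 6, 11]
ends:   [2, 2, 4, 4, 5, 6, 7, 13]
s1→1 s1→2  — peak 2.

2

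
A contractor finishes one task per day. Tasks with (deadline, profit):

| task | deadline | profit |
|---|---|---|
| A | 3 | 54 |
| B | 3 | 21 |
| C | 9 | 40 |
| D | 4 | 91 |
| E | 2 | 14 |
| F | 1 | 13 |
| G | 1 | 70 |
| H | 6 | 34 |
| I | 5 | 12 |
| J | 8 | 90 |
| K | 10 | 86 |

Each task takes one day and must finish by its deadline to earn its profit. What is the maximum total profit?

498

Sort by profit descending; place each in the latest free slot ≤ its deadline.
By profit: D(d4,91), J(d8,90), K(d10,86), G(d1,70), A(d3,54), C(d9,40), H(d6,34), B(d3,21), E(d2,14), F(d1,13), I(d5,12)
D→slot 4; J→slot 8; K→slot 10; G→slot 1; A→slot 3; C→slot 9; H→slot 6; B→slot 2; E skipped; F skipped; I→slot 5.
Profit = 70 + 21 + 54 + 91 + 12 + 34 + 90 + 40 + 86 = 498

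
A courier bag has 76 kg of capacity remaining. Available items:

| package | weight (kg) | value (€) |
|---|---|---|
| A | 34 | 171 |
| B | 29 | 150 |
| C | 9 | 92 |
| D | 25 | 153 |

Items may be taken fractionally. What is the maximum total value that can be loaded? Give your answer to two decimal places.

Greedy by value/weight ratio, highest first.
Ratios (sorted): C 10.22, D 6.12, B 5.17, A 5.03
take C (9 @ 92); take D (25 @ 153); take B (29 @ 150); take 13/34 of A → 65.38. Capacity used 76/76.
Total value = 460.38

460.38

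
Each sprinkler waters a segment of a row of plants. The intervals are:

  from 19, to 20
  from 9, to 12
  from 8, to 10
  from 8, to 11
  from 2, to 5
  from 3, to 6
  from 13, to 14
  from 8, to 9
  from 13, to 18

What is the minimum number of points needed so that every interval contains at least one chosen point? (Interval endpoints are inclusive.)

By right end: [2,5]  [3,6]  [8,9]  [8,10]  [8,11]  [9,12]  [13,14]  [13,18]  [19,20]
[2,5] uncovered → point at 5; [8,9] uncovered → point at 9; [13,14] uncovered → point at 14; [19,20] uncovered → point at 20.
Points: 5, 9, 14, 20 (4 total).

4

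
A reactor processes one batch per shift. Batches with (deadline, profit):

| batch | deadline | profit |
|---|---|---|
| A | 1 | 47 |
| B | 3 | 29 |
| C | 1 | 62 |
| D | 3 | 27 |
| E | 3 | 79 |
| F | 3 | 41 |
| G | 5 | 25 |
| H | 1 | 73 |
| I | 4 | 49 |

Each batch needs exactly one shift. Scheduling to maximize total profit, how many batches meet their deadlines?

Take jobs in profit order; each goes to the latest open slot no later than its deadline.
By profit: E(d3,79), H(d1,73), C(d1,62), I(d4,49), A(d1,47), F(d3,41), B(d3,29), D(d3,27), G(d5,25)
E→slot 3; H→slot 1; C skipped; I→slot 4; A skipped; F→slot 2; B skipped; D skipped; G→slot 5.
5 of 9 scheduled.

5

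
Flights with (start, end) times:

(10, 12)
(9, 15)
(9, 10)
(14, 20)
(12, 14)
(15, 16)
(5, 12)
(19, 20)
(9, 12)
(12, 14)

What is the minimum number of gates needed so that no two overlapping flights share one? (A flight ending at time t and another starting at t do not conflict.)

Events (time:±→running): 5:+→1 9:+→2 9:+→3 9:+→4 … peak 4.

4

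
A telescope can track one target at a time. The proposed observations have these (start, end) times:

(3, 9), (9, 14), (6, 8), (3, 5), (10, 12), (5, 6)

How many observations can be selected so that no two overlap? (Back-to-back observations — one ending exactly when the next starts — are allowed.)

Order by finish time; keep every interval that doesn't clash with the previous kept one.
By end time: (3,5), (5,6), (6,8), (3,9), (10,12), (9,14).
Pick (3,5); next start ≥ 5 → (5,6); next start ≥ 6 → (6,8); next start ≥ 8 → (10,12).
Selected 4 observations.

4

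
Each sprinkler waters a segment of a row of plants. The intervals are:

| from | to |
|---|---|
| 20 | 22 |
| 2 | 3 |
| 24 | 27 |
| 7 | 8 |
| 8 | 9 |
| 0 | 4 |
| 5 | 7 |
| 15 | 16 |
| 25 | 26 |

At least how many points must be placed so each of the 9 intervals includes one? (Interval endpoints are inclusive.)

6

Process intervals by earliest right end; each time one isn't hit yet, stab at its right endpoint.
Sorted: [2,3] [0,4] [5,7] [7,8] [8,9] [15,16] [20,22] [25,26] [24,27]
{[2,3],[0,4]} hit by 3; {[5,7],[7,8]} hit by 7; {[8,9]} hit by 9; {[15,16]} hit by 16; {[20,22]} hit by 22; {[25,26],[24,27]} hit by 26.
Points: 3, 7, 9, 16, 22, 26 (6 total).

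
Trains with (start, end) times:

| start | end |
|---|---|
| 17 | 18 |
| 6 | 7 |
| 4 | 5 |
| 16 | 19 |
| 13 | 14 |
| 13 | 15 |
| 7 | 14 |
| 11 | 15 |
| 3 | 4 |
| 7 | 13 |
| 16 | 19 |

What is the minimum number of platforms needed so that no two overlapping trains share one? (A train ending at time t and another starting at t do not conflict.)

4

starts: [3, 4, 6, 7, 7, 11, 13, 13, 16, 16, 17]
ends:   [4, 5, 7, 13, 14, 14, 15, 15, 18, 19, 19]
s3→1 e4→0 s4→1 e5→0 s6→1 e7→0 s7→1 s7→2 s11→3 e13→2 s13→3 s13→4  — peak 4.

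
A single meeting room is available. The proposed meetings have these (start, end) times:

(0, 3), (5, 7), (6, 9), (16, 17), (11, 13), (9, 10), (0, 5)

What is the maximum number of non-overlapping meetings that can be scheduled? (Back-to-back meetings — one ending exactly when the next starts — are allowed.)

Order by finish time; keep every interval that doesn't clash with the previous kept one.
By end time: (0,3), (0,5), (5,7), (6,9), (9,10), (11,13), (16,17).
Pick (0,3); next start ≥ 3 → (5,7); next start ≥ 7 → (9,10); next start ≥ 10 → (11,13); next start ≥ 13 → (16,17).
Selected 5 meetings.

5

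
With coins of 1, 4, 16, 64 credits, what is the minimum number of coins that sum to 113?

113 − 1×64→49 − 3×16→1 − 1×1→0
Total coins = 1 + 3 + 1 = 5

5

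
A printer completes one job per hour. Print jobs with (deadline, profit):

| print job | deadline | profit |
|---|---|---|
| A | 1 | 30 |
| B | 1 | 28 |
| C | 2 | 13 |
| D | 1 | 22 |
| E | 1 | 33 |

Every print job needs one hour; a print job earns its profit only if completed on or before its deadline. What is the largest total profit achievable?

46

By profit: E(d1,33), A(d1,30), B(d1,28), D(d1,22), C(d2,13)
E→slot 1; A skipped; B skipped; D skipped; C→slot 2.
Profit = 33 + 13 = 46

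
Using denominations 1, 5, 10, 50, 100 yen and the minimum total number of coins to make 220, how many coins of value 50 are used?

0

Greedy: take as many of the largest coin as possible, then repeat with the remainder.
220 − 2×100→20 − 2×10→0
Count of 50: 0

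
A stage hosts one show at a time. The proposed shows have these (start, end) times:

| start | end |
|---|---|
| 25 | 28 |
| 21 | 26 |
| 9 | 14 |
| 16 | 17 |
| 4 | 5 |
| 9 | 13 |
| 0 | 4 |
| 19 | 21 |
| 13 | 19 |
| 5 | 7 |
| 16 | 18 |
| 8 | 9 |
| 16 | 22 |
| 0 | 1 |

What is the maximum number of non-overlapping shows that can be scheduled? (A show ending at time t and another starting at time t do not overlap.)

Order by finish time; keep every interval that doesn't clash with the previous kept one.
By end time: (0,1), (0,4), (4,5), (5,7), (8,9), (9,13), (9,14), (16,17), (16,18), (13,19), (19,21), (16,22), (21,26), (25,28).
Pick (0,1); next start ≥ 1 → (4,5); next start ≥ 5 → (5,7); next start ≥ 7 → (8,9); next start ≥ 9 → (9,13); next start ≥ 13 → (16,17); next start ≥ 17 → (19,21); next start ≥ 21 → (21,26).
Selected 8 shows.

8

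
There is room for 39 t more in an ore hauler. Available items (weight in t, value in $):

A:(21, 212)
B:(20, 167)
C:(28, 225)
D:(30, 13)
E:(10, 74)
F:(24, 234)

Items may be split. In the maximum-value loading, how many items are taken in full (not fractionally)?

Sort by value per unit weight and fill in that order.
Ratios (sorted): A 10.10, F 9.75, B 8.35, C 8.04, E 7.40, D 0.43
take A (21 @ 212); take 18/24 of F → 175.50. Capacity used 39/39.
1 item(s) taken whole; one partial (take 18/24 of F).

1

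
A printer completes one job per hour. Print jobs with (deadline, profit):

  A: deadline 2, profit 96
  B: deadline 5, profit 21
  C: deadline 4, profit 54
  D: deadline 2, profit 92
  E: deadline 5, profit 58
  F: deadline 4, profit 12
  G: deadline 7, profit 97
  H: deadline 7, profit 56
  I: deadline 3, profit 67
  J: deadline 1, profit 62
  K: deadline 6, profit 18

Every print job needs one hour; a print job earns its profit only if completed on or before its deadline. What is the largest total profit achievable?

Sort by profit descending; place each in the latest free slot ≤ its deadline.
By profit: G(d7,97), A(d2,96), D(d2,92), I(d3,67), J(d1,62), E(d5,58), H(d7,56), C(d4,54), B(d5,21), K(d6,18), F(d4,12)
G→slot 7; A→slot 2; D→slot 1; I→slot 3; J skipped; E→slot 5; H→slot 6; C→slot 4; B skipped; K skipped; F skipped.
Profit = 92 + 96 + 67 + 54 + 58 + 56 + 97 = 520

520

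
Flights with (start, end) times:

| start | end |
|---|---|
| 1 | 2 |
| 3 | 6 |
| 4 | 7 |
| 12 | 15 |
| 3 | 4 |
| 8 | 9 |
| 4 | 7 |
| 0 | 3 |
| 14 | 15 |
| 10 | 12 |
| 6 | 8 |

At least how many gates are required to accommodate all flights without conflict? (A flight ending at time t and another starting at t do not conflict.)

starts: [0, 1, 3, 3, 4, 4, 6, 8, 10, 12, 14]
ends:   [2, 3, 4, 6, 7, 7, 8, 9, 12, 15, 15]
s0→1 s1→2 e2→1 e3→0 s3→1 s3→2 e4→1 s4→2 s4→3  — peak 3.

3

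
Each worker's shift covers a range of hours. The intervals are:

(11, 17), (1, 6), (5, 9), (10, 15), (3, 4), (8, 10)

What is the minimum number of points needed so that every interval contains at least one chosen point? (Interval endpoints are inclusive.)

3

Sorted: [3,4] [1,6] [5,9] [8,10] [10,15] [11,17]
{[3,4],[1,6]} hit by 4; {[5,9],[8,10]} hit by 9; {[10,15],[11,17]} hit by 15.
Points: 4, 9, 15 (3 total).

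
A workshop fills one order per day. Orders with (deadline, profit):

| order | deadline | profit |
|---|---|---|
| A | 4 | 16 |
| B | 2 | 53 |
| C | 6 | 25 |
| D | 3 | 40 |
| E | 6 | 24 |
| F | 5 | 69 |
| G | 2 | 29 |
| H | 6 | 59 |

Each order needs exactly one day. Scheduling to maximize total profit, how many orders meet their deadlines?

6

Profit order: F=69 H=59 B=53 D=40 G=29 C=25 E=24 A=16
Assign: F→slot 5, H→slot 6, B→slot 2, D→slot 3, G→slot 1, C→slot 4, E skipped, A skipped.
Slots: [1:G] [2:B] [3:D] [4:C] [5:F] [6:H]
6 of 8 scheduled.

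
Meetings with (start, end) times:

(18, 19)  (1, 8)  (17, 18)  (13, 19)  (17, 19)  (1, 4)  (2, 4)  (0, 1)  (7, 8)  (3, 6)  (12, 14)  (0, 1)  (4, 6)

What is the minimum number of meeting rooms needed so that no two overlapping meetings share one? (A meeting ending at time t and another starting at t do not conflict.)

The answer is the maximum number of intervals overlapping at any instant.
starts: [0, 0, 1, 1, 2, 3, 4, 7, 12, 13, 17, 17, 18]
ends:   [1, 1, 4, 4, 6, 6, 8, 8, 14, 18, 19, 19, 19]
s0→1 s0→2 e1→1 e1→0 s1→1 s1→2 s2→3 s3→4  — peak 4.

4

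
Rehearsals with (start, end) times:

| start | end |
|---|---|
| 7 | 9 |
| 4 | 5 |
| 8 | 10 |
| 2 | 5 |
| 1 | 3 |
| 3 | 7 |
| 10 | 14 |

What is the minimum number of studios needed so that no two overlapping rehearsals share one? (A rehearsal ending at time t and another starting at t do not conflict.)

3

starts: [1, 2, 3, 4, 7, 8, 10]
ends:   [3, 5, 5, 7, 9, 10, 14]
s1→1 s2→2 e3→1 s3→2 s4→3  — peak 3.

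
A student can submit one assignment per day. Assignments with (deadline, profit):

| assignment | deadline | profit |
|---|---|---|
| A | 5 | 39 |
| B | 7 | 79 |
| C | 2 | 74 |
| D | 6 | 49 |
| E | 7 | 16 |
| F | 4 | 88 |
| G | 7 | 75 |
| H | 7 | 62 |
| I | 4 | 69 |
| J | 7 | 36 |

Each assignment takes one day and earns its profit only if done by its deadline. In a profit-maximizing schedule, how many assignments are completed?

7

Profit order: F=88 B=79 G=75 C=74 I=69 H=62 D=49 A=39 J=36 E=16
Assign: F→slot 4, B→slot 7, G→slot 6, C→slot 2, I→slot 3, H→slot 5, D→slot 1, A skipped, J skipped, E skipped.
Slots: [1:D] [2:C] [3:I] [4:F] [5:H] [6:G] [7:B]
7 of 10 scheduled.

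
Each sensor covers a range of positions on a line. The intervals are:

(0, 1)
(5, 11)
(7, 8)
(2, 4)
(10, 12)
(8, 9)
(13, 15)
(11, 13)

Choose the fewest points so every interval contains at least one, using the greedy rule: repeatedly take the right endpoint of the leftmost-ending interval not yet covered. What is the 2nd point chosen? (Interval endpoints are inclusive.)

4

Sort by right endpoint; whenever an interval is uncovered, place a point at its right end.
Sorted: [0,1] [2,4] [7,8] [8,9] [5,11] [10,12] [11,13] [13,15]
{[0,1]} hit by 1; {[2,4]} hit by 4; {[7,8],[8,9],[5,11]} hit by 8; {[10,12],[11,13]} hit by 12; {[13,15]} hit by 15.
Points: 1, 4, 8, 12, 15 (5 total).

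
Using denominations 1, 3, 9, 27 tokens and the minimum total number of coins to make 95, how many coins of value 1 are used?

Greedy: take as many of the largest coin as possible, then repeat with the remainder.
95 = 3×27 + 1×9 + 1×3 + 2×1
Count of 1: 2

2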